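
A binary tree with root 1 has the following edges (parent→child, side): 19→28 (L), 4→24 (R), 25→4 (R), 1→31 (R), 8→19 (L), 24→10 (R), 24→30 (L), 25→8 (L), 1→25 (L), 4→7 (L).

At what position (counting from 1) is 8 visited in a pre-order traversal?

Pre-order visits the node, then its left subtree, then its right subtree.
Visit 1.
At 1: go left to 25.
  Visit 25.
  At 25: go left to 8.
    Visit 8.
    At 8: go left to 19.
      Visit 19.
      At 19: go left to 28.
        28 is a leaf — visit 28.
      At 19: no right child.
    At 8: no right child.
  At 25: go right to 4.
    Visit 4.
    At 4: go left to 7.
      7 is a leaf — visit 7.
    At 4: go right to 24.
      Visit 24.
      At 24: go left to 30.
        30 is a leaf — visit 30.
      At 24: go right to 10.
        10 is a leaf — visit 10.
At 1: go right to 31.
  31 is a leaf — visit 31.
Full pre-order sequence: 1, 25, 8, 19, 28, 4, 7, 24, 30, 10, 31.

3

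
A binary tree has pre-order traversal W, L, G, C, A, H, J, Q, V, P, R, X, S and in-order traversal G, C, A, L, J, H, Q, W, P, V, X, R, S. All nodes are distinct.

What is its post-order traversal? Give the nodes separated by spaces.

The first element of pre-order is the root; it splits in-order into left and right subtrees.
Root W: left subtree has 7 nodes {G, C, A, L, J, H, Q}, right has 5 {P, V, X, R, S}.
  Root L: left subtree has 3 nodes {G, C, A}, right has 3 {J, H, Q}.
    Root G: left subtree has 0 nodes { }, right has 2 {C, A}.
      Root C: left subtree has 0 nodes { }, right has 1 {A}.
    Root H: left subtree has 1 node {J}, right has 1 {Q}.
  Root V: left subtree has 1 node {P}, right has 3 {X, R, S}.
    Root R: left subtree has 1 node {X}, right has 1 {S}.

A C G J Q H L P X S R V W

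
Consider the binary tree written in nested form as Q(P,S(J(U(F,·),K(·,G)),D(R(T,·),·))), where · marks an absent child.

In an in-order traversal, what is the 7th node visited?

In-order visits the left subtree, then the node, then the right subtree.
At Q: go left to P.
  P is a leaf — visit P.
Visit Q.
At Q: go right to S.
  At S: go left to J.
    At J: go left to U.
      At U: go left to F.
        F is a leaf — visit F.
      Visit U.
      At U: no right child.
    Visit J.
    At J: go right to K.
      At K: no left child.
      Visit K.
      At K: go right to G.
        G is a leaf — visit G.
  Visit S.
  At S: go right to D.
    At D: go left to R.
      At R: go left to T.
        T is a leaf — visit T.
      Visit R.
      At R: no right child.
    Visit D.
    At D: no right child.
Full in-order sequence: P, Q, F, U, J, K, G, S, T, R, D.

G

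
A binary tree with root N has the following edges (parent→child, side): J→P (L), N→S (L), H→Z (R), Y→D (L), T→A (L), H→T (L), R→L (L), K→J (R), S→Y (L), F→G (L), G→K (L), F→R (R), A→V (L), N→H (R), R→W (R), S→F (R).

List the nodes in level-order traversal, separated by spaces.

N S H Y F T Z D G R A K L W V J P

Level-order visits nodes level by level from the root, left to right within each level.
Level 0: N
Level 1: S, H
Level 2: Y, F, T, Z
Level 3: D, G, R, A
Level 4: K, L, W, V
Level 5: J
Level 6: P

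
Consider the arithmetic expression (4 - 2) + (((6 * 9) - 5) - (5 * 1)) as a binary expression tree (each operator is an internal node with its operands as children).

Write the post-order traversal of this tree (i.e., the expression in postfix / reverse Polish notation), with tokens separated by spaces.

Post-order on an expression tree gives postfix notation: for each operator, emit left operand, right operand, then the operator.

4 2 - 6 9 * 5 - 5 1 * - +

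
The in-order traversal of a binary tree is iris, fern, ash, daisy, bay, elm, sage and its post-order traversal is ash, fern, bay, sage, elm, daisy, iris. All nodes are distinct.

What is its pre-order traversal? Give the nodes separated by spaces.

The last element of post-order is the root; it splits in-order into left and right subtrees.
Root iris: left subtree has 0 nodes { }, right has 6 {fern, ash, daisy, bay, elm, sage}.
  Root daisy: left subtree has 2 nodes {fern, ash}, right has 3 {bay, elm, sage}.
    Root fern: left subtree has 0 nodes { }, right has 1 {ash}.
    Root elm: left subtree has 1 node {bay}, right has 1 {sage}.

iris daisy fern ash elm bay sage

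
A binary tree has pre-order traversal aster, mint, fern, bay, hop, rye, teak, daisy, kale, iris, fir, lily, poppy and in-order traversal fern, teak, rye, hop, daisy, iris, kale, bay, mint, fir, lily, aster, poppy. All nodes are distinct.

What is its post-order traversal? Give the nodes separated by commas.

The first element of pre-order is the root; it splits in-order into left and right subtrees.
Root aster: left subtree has 11 nodes {fern, teak, rye, hop, daisy, iris, kale, bay, mint, fir, lily}, right has 1 {poppy}.
  Root mint: left subtree has 8 nodes {fern, teak, rye, hop, daisy, iris, kale, bay}, right has 2 {fir, lily}.
    Root fern: left subtree has 0 nodes { }, right has 7 {teak, rye, hop, daisy, iris, kale, bay}.
      Root bay: left subtree has 6 nodes {teak, rye, hop, daisy, iris, kale}, right has 0 { }.
        Root hop: left subtree has 2 nodes {teak, rye}, right has 3 {daisy, iris, kale}.
          Root rye: left subtree has 1 node {teak}, right has 0 { }.
          Root daisy: left subtree has 0 nodes { }, right has 2 {iris, kale}.
            Root kale: left subtree has 1 node {iris}, right has 0 { }.
    Root fir: left subtree has 0 nodes { }, right has 1 {lily}.

teak, rye, iris, kale, daisy, hop, bay, fern, lily, fir, mint, poppy, aster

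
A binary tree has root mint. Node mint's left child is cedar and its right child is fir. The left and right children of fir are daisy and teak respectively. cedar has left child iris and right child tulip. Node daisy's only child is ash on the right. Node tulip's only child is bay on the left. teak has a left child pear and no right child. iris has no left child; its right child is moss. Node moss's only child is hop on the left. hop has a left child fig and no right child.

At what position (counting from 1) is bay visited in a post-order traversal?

5

Post-order visits the left subtree, then the right subtree, then the node.
At mint: go left to cedar.
  At cedar: go left to iris.
    At iris: no left child.
    At iris: go right to moss.
      At moss: go left to hop.
        At hop: go left to fig.
          fig is a leaf — visit fig.
        At hop: no right child.
        Visit hop.
      At moss: no right child.
      Visit moss.
    Visit iris.
  At cedar: go right to tulip.
    At tulip: go left to bay.
      bay is a leaf — visit bay.
    At tulip: no right child.
    Visit tulip.
  Visit cedar.
At mint: go right to fir.
  At fir: go left to daisy.
    At daisy: no left child.
    At daisy: go right to ash.
      ash is a leaf — visit ash.
    Visit daisy.
  At fir: go right to teak.
    At teak: go left to pear.
      pear is a leaf — visit pear.
    At teak: no right child.
    Visit teak.
  Visit fir.
Visit mint.
Full post-order sequence: fig, hop, moss, iris, bay, tulip, cedar, ash, daisy, pear, teak, fir, mint.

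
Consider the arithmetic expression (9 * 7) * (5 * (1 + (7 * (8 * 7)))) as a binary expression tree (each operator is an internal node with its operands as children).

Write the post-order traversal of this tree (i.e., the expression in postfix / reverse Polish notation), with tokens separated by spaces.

9 7 * 5 1 7 8 7 * * + * *

Post-order on an expression tree gives postfix notation: for each operator, emit left operand, right operand, then the operator.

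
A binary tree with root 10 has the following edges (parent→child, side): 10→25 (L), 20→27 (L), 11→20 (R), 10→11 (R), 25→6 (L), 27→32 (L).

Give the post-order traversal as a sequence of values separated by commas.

Post-order visits the left subtree, then the right subtree, then the node.
At 10: go left to 25.
  At 25: go left to 6.
    6 is a leaf — visit 6.
  At 25: no right child.
  Visit 25.
At 10: go right to 11.
  At 11: no left child.
  At 11: go right to 20.
    At 20: go left to 27.
      At 27: go left to 32.
        32 is a leaf — visit 32.
      At 27: no right child.
      Visit 27.
    At 20: no right child.
    Visit 20.
  Visit 11.
Visit 10.

6, 25, 32, 27, 20, 11, 10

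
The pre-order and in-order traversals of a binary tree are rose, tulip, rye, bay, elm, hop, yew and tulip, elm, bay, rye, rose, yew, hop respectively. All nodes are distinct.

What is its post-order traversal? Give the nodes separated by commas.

The first element of pre-order is the root; it splits in-order into left and right subtrees.
Root rose: left subtree has 4 nodes {tulip, elm, bay, rye}, right has 2 {yew, hop}.
  Root tulip: left subtree has 0 nodes { }, right has 3 {elm, bay, rye}.
    Root rye: left subtree has 2 nodes {elm, bay}, right has 0 { }.
      Root bay: left subtree has 1 node {elm}, right has 0 { }.
  Root hop: left subtree has 1 node {yew}, right has 0 { }.

elm, bay, rye, tulip, yew, hop, rose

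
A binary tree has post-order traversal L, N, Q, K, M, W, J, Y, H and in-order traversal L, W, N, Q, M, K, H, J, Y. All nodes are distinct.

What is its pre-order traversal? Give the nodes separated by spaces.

The last element of post-order is the root; it splits in-order into left and right subtrees.
Root H: left subtree has 6 nodes {L, W, N, Q, M, K}, right has 2 {J, Y}.
  Root W: left subtree has 1 node {L}, right has 4 {N, Q, M, K}.
    Root M: left subtree has 2 nodes {N, Q}, right has 1 {K}.
      Root Q: left subtree has 1 node {N}, right has 0 { }.
  Root Y: left subtree has 1 node {J}, right has 0 { }.

H W L M Q N K Y J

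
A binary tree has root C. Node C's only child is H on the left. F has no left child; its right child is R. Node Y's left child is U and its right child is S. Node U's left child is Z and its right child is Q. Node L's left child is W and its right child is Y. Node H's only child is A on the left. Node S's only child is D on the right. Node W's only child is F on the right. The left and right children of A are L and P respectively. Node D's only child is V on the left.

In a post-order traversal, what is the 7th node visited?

Post-order visits the left subtree, then the right subtree, then the node.
At C: go left to H.
  At H: go left to A.
    At A: go left to L.
      At L: go left to W.
        At W: no left child.
        At W: go right to F.
          At F: no left child.
          At F: go right to R.
            R is a leaf — visit R.
          Visit F.
        Visit W.
      At L: go right to Y.
        At Y: go left to U.
          At U: go left to Z.
            Z is a leaf — visit Z.
          At U: go right to Q.
            Q is a leaf — visit Q.
          Visit U.
        At Y: go right to S.
          At S: no left child.
          At S: go right to D.
            At D: go left to V.
              V is a leaf — visit V.
            At D: no right child.
            Visit D.
          Visit S.
        Visit Y.
      Visit L.
    At A: go right to P.
      P is a leaf — visit P.
    Visit A.
  At H: no right child.
  Visit H.
At C: no right child.
Visit C.
Full post-order sequence: R, F, W, Z, Q, U, V, D, S, Y, L, P, A, H, C.

V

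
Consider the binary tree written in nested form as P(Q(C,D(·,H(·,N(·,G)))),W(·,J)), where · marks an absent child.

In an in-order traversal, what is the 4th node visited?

In-order visits the left subtree, then the node, then the right subtree.
At P: go left to Q.
  At Q: go left to C.
    C is a leaf — visit C.
  Visit Q.
  At Q: go right to D.
    At D: no left child.
    Visit D.
    At D: go right to H.
      At H: no left child.
      Visit H.
      At H: go right to N.
        At N: no left child.
        Visit N.
        At N: go right to G.
          G is a leaf — visit G.
Visit P.
At P: go right to W.
  At W: no left child.
  Visit W.
  At W: go right to J.
    J is a leaf — visit J.
Full in-order sequence: C, Q, D, H, N, G, P, W, J.

H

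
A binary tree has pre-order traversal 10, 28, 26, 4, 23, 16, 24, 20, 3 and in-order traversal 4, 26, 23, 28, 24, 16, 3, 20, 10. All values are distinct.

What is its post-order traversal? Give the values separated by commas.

4, 23, 26, 24, 3, 20, 16, 28, 10

The first element of pre-order is the root; it splits in-order into left and right subtrees.
Root 10: left subtree has 8 nodes {4, 26, 23, 28, 24, 16, 3, 20}, right has 0 { }.
  Root 28: left subtree has 3 nodes {4, 26, 23}, right has 4 {24, 16, 3, 20}.
    Root 26: left subtree has 1 node {4}, right has 1 {23}.
    Root 16: left subtree has 1 node {24}, right has 2 {3, 20}.
      Root 20: left subtree has 1 node {3}, right has 0 { }.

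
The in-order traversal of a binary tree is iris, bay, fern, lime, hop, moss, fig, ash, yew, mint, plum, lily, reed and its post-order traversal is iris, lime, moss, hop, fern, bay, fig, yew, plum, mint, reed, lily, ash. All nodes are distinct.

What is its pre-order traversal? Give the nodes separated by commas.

ash, fig, bay, iris, fern, hop, lime, moss, lily, mint, yew, plum, reed

The last element of post-order is the root; it splits in-order into left and right subtrees.
Root ash: left subtree has 7 nodes {iris, bay, fern, lime, hop, moss, fig}, right has 5 {yew, mint, plum, lily, reed}.
  Root fig: left subtree has 6 nodes {iris, bay, fern, lime, hop, moss}, right has 0 { }.
    Root bay: left subtree has 1 node {iris}, right has 4 {fern, lime, hop, moss}.
      Root fern: left subtree has 0 nodes { }, right has 3 {lime, hop, moss}.
        Root hop: left subtree has 1 node {lime}, right has 1 {moss}.
  Root lily: left subtree has 3 nodes {yew, mint, plum}, right has 1 {reed}.
    Root mint: left subtree has 1 node {yew}, right has 1 {plum}.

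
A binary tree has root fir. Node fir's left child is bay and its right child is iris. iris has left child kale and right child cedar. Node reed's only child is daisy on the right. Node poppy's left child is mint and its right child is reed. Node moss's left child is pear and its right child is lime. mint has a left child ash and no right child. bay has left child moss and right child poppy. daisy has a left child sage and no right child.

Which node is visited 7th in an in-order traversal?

poppy

In-order visits the left subtree, then the node, then the right subtree.
At fir: go left to bay.
  At bay: go left to moss.
    At moss: go left to pear.
      pear is a leaf — visit pear.
    Visit moss.
    At moss: go right to lime.
      lime is a leaf — visit lime.
  Visit bay.
  At bay: go right to poppy.
    At poppy: go left to mint.
      At mint: go left to ash.
        ash is a leaf — visit ash.
      Visit mint.
      At mint: no right child.
    Visit poppy.
    At poppy: go right to reed.
      At reed: no left child.
      Visit reed.
      At reed: go right to daisy.
        At daisy: go left to sage.
          sage is a leaf — visit sage.
        Visit daisy.
        At daisy: no right child.
Visit fir.
At fir: go right to iris.
  At iris: go left to kale.
    kale is a leaf — visit kale.
  Visit iris.
  At iris: go right to cedar.
    cedar is a leaf — visit cedar.
Full in-order sequence: pear, moss, lime, bay, ash, mint, poppy, reed, sage, daisy, fir, kale, iris, cedar.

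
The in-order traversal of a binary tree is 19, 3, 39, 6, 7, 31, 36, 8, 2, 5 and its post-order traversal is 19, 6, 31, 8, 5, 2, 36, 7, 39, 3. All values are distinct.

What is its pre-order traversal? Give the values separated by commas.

The last element of post-order is the root; it splits in-order into left and right subtrees.
Root 3: left subtree has 1 node {19}, right has 8 {39, 6, 7, 31, 36, 8, 2, 5}.
  Root 39: left subtree has 0 nodes { }, right has 7 {6, 7, 31, 36, 8, 2, 5}.
    Root 7: left subtree has 1 node {6}, right has 5 {31, 36, 8, 2, 5}.
      Root 36: left subtree has 1 node {31}, right has 3 {8, 2, 5}.
        Root 2: left subtree has 1 node {8}, right has 1 {5}.

3, 19, 39, 7, 6, 36, 31, 2, 8, 5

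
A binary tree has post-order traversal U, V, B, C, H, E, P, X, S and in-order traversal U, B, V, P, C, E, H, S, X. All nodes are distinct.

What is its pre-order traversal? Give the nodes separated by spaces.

The last element of post-order is the root; it splits in-order into left and right subtrees.
Root S: left subtree has 7 nodes {U, B, V, P, C, E, H}, right has 1 {X}.
  Root P: left subtree has 3 nodes {U, B, V}, right has 3 {C, E, H}.
    Root B: left subtree has 1 node {U}, right has 1 {V}.
    Root E: left subtree has 1 node {C}, right has 1 {H}.

S P B U V E C H X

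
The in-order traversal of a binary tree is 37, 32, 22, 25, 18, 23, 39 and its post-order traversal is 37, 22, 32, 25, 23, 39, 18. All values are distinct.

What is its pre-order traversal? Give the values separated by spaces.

18 25 32 37 22 39 23

The last element of post-order is the root; it splits in-order into left and right subtrees.
Root 18: left subtree has 4 nodes {37, 32, 22, 25}, right has 2 {23, 39}.
  Root 25: left subtree has 3 nodes {37, 32, 22}, right has 0 { }.
    Root 32: left subtree has 1 node {37}, right has 1 {22}.
  Root 39: left subtree has 1 node {23}, right has 0 { }.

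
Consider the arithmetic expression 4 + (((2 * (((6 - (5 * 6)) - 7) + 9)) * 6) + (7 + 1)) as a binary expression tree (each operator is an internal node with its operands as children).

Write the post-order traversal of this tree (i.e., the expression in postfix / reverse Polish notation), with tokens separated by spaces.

Post-order on an expression tree gives postfix notation: for each operator, emit left operand, right operand, then the operator.

4 2 6 5 6 * - 7 - 9 + * 6 * 7 1 + + +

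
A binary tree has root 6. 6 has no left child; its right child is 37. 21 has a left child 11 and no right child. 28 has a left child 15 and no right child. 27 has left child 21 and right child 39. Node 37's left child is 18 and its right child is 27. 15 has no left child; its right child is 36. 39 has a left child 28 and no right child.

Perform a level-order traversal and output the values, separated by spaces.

Level-order visits nodes level by level from the root, left to right within each level.
Level 0: 6
Level 1: 37
Level 2: 18, 27
Level 3: 21, 39
Level 4: 11, 28
Level 5: 15
Level 6: 36

6 37 18 27 21 39 11 28 15 36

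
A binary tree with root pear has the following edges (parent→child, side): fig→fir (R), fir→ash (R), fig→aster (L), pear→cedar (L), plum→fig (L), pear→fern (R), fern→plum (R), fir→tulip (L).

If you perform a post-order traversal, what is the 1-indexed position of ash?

Post-order visits the left subtree, then the right subtree, then the node.
At pear: go left to cedar.
  cedar is a leaf — visit cedar.
At pear: go right to fern.
  At fern: no left child.
  At fern: go right to plum.
    At plum: go left to fig.
      At fig: go left to aster.
        aster is a leaf — visit aster.
      At fig: go right to fir.
        At fir: go left to tulip.
          tulip is a leaf — visit tulip.
        At fir: go right to ash.
          ash is a leaf — visit ash.
        Visit fir.
      Visit fig.
    At plum: no right child.
    Visit plum.
  Visit fern.
Visit pear.
Full post-order sequence: cedar, aster, tulip, ash, fir, fig, plum, fern, pear.

4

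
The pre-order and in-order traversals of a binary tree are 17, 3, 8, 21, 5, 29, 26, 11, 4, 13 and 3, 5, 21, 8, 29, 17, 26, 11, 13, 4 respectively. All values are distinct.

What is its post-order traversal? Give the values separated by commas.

The first element of pre-order is the root; it splits in-order into left and right subtrees.
Root 17: left subtree has 5 nodes {3, 5, 21, 8, 29}, right has 4 {26, 11, 13, 4}.
  Root 3: left subtree has 0 nodes { }, right has 4 {5, 21, 8, 29}.
    Root 8: left subtree has 2 nodes {5, 21}, right has 1 {29}.
      Root 21: left subtree has 1 node {5}, right has 0 { }.
  Root 26: left subtree has 0 nodes { }, right has 3 {11, 13, 4}.
    Root 11: left subtree has 0 nodes { }, right has 2 {13, 4}.
      Root 4: left subtree has 1 node {13}, right has 0 { }.

5, 21, 29, 8, 3, 13, 4, 11, 26, 17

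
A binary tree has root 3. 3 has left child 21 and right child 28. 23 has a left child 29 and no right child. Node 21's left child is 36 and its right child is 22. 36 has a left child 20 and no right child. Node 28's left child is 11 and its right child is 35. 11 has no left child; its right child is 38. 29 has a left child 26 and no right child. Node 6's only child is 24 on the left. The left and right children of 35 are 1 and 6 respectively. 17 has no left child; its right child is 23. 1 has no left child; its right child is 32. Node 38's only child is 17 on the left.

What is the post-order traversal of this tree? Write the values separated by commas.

Post-order visits the left subtree, then the right subtree, then the node.
At 3: go left to 21.
  At 21: go left to 36.
    At 36: go left to 20.
      20 is a leaf — visit 20.
    At 36: no right child.
    Visit 36.
  At 21: go right to 22.
    22 is a leaf — visit 22.
  Visit 21.
At 3: go right to 28.
  At 28: go left to 11.
    At 11: no left child.
    At 11: go right to 38.
      At 38: go left to 17.
        At 17: no left child.
        At 17: go right to 23.
          At 23: go left to 29.
            At 29: go left to 26.
              26 is a leaf — visit 26.
            At 29: no right child.
            Visit 29.
          At 23: no right child.
          Visit 23.
        Visit 17.
      At 38: no right child.
      Visit 38.
    Visit 11.
  At 28: go right to 35.
    At 35: go left to 1.
      At 1: no left child.
      At 1: go right to 32.
        32 is a leaf — visit 32.
      Visit 1.
    At 35: go right to 6.
      At 6: go left to 24.
        24 is a leaf — visit 24.
      At 6: no right child.
      Visit 6.
    Visit 35.
  Visit 28.
Visit 3.

20, 36, 22, 21, 26, 29, 23, 17, 38, 11, 32, 1, 24, 6, 35, 28, 3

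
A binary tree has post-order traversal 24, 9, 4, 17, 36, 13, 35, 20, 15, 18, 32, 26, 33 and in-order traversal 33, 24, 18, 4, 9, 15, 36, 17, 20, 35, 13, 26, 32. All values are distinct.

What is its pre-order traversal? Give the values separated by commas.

33, 26, 18, 24, 15, 4, 9, 20, 36, 17, 35, 13, 32

The last element of post-order is the root; it splits in-order into left and right subtrees.
Root 33: left subtree has 0 nodes { }, right has 12 {24, 18, 4, 9, 15, 36, 17, 20, 35, 13, 26, 32}.
  Root 26: left subtree has 10 nodes {24, 18, 4, 9, 15, 36, 17, 20, 35, 13}, right has 1 {32}.
    Root 18: left subtree has 1 node {24}, right has 8 {4, 9, 15, 36, 17, 20, 35, 13}.
      Root 15: left subtree has 2 nodes {4, 9}, right has 5 {36, 17, 20, 35, 13}.
        Root 4: left subtree has 0 nodes { }, right has 1 {9}.
        Root 20: left subtree has 2 nodes {36, 17}, right has 2 {35, 13}.
          Root 36: left subtree has 0 nodes { }, right has 1 {17}.
          Root 35: left subtree has 0 nodes { }, right has 1 {13}.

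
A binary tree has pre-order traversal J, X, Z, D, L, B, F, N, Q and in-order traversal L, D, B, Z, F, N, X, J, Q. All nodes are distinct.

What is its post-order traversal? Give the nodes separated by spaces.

L B D N F Z X Q J

The first element of pre-order is the root; it splits in-order into left and right subtrees.
Root J: left subtree has 7 nodes {L, D, B, Z, F, N, X}, right has 1 {Q}.
  Root X: left subtree has 6 nodes {L, D, B, Z, F, N}, right has 0 { }.
    Root Z: left subtree has 3 nodes {L, D, B}, right has 2 {F, N}.
      Root D: left subtree has 1 node {L}, right has 1 {B}.
      Root F: left subtree has 0 nodes { }, right has 1 {N}.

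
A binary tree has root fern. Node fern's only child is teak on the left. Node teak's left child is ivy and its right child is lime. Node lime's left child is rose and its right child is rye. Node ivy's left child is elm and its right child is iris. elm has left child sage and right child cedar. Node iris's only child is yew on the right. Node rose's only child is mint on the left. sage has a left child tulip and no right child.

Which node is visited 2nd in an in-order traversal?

In-order visits the left subtree, then the node, then the right subtree.
At fern: go left to teak.
  At teak: go left to ivy.
    At ivy: go left to elm.
      At elm: go left to sage.
        At sage: go left to tulip.
          tulip is a leaf — visit tulip.
        Visit sage.
        At sage: no right child.
      Visit elm.
      At elm: go right to cedar.
        cedar is a leaf — visit cedar.
    Visit ivy.
    At ivy: go right to iris.
      At iris: no left child.
      Visit iris.
      At iris: go right to yew.
        yew is a leaf — visit yew.
  Visit teak.
  At teak: go right to lime.
    At lime: go left to rose.
      At rose: go left to mint.
        mint is a leaf — visit mint.
      Visit rose.
      At rose: no right child.
    Visit lime.
    At lime: go right to rye.
      rye is a leaf — visit rye.
Visit fern.
At fern: no right child.
Full in-order sequence: tulip, sage, elm, cedar, ivy, iris, yew, teak, mint, rose, lime, rye, fern.

sage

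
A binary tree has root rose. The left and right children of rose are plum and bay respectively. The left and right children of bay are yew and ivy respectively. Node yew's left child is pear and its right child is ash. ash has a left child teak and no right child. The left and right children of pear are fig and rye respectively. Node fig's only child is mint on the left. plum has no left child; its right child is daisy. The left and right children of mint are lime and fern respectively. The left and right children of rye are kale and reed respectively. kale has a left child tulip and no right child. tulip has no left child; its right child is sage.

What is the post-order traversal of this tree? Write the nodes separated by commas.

Post-order visits the left subtree, then the right subtree, then the node.
At rose: go left to plum.
  At plum: no left child.
  At plum: go right to daisy.
    daisy is a leaf — visit daisy.
  Visit plum.
At rose: go right to bay.
  At bay: go left to yew.
    At yew: go left to pear.
      At pear: go left to fig.
        At fig: go left to mint.
          At mint: go left to lime.
            lime is a leaf — visit lime.
          At mint: go right to fern.
            fern is a leaf — visit fern.
          Visit mint.
        At fig: no right child.
        Visit fig.
      At pear: go right to rye.
        At rye: go left to kale.
          At kale: go left to tulip.
            At tulip: no left child.
            At tulip: go right to sage.
              sage is a leaf — visit sage.
            Visit tulip.
          At kale: no right child.
          Visit kale.
        At rye: go right to reed.
          reed is a leaf — visit reed.
        Visit rye.
      Visit pear.
    At yew: go right to ash.
      At ash: go left to teak.
        teak is a leaf — visit teak.
      At ash: no right child.
      Visit ash.
    Visit yew.
  At bay: go right to ivy.
    ivy is a leaf — visit ivy.
  Visit bay.
Visit rose.

daisy, plum, lime, fern, mint, fig, sage, tulip, kale, reed, rye, pear, teak, ash, yew, ivy, bay, rose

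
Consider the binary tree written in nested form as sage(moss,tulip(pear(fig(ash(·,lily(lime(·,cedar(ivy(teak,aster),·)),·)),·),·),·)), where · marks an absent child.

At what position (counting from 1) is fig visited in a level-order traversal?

Level-order visits nodes level by level from the root, left to right within each level.
Level 0: sage
Level 1: moss, tulip
Level 2: pear
Level 3: fig
Level 4: ash
Level 5: lily
Level 6: lime
Level 7: cedar
Level 8: ivy
Level 9: teak, aster
Full level-order sequence: sage, moss, tulip, pear, fig, ash, lily, lime, cedar, ivy, teak, aster.

5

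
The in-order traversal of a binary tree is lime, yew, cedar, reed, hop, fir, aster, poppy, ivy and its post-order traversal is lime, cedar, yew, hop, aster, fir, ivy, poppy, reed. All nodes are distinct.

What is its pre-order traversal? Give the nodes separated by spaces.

reed yew lime cedar poppy fir hop aster ivy

The last element of post-order is the root; it splits in-order into left and right subtrees.
Root reed: left subtree has 3 nodes {lime, yew, cedar}, right has 5 {hop, fir, aster, poppy, ivy}.
  Root yew: left subtree has 1 node {lime}, right has 1 {cedar}.
  Root poppy: left subtree has 3 nodes {hop, fir, aster}, right has 1 {ivy}.
    Root fir: left subtree has 1 node {hop}, right has 1 {aster}.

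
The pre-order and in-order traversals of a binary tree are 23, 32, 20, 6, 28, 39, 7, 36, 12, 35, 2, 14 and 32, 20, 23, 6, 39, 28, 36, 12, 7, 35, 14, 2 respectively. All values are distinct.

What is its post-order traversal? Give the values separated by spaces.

The first element of pre-order is the root; it splits in-order into left and right subtrees.
Root 23: left subtree has 2 nodes {32, 20}, right has 9 {6, 39, 28, 36, 12, 7, 35, 14, 2}.
  Root 32: left subtree has 0 nodes { }, right has 1 {20}.
  Root 6: left subtree has 0 nodes { }, right has 8 {39, 28, 36, 12, 7, 35, 14, 2}.
    Root 28: left subtree has 1 node {39}, right has 6 {36, 12, 7, 35, 14, 2}.
      Root 7: left subtree has 2 nodes {36, 12}, right has 3 {35, 14, 2}.
        Root 36: left subtree has 0 nodes { }, right has 1 {12}.
        Root 35: left subtree has 0 nodes { }, right has 2 {14, 2}.
          Root 2: left subtree has 1 node {14}, right has 0 { }.

20 32 39 12 36 14 2 35 7 28 6 23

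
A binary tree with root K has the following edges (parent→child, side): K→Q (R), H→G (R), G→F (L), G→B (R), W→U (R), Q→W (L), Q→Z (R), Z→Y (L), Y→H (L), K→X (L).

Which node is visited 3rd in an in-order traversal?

W

In-order visits the left subtree, then the node, then the right subtree.
At K: go left to X.
  X is a leaf — visit X.
Visit K.
At K: go right to Q.
  At Q: go left to W.
    At W: no left child.
    Visit W.
    At W: go right to U.
      U is a leaf — visit U.
  Visit Q.
  At Q: go right to Z.
    At Z: go left to Y.
      At Y: go left to H.
        At H: no left child.
        Visit H.
        At H: go right to G.
          At G: go left to F.
            F is a leaf — visit F.
          Visit G.
          At G: go right to B.
            B is a leaf — visit B.
      Visit Y.
      At Y: no right child.
    Visit Z.
    At Z: no right child.
Full in-order sequence: X, K, W, U, Q, H, F, G, B, Y, Z.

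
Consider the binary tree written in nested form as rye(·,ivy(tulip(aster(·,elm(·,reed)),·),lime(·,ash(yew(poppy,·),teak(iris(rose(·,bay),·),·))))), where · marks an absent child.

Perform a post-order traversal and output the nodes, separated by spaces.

Post-order visits the left subtree, then the right subtree, then the node.
At rye: no left child.
At rye: go right to ivy.
  At ivy: go left to tulip.
    At tulip: go left to aster.
      At aster: no left child.
      At aster: go right to elm.
        At elm: no left child.
        At elm: go right to reed.
          reed is a leaf — visit reed.
        Visit elm.
      Visit aster.
    At tulip: no right child.
    Visit tulip.
  At ivy: go right to lime.
    At lime: no left child.
    At lime: go right to ash.
      At ash: go left to yew.
        At yew: go left to poppy.
          poppy is a leaf — visit poppy.
        At yew: no right child.
        Visit yew.
      At ash: go right to teak.
        At teak: go left to iris.
          At iris: go left to rose.
            At rose: no left child.
            At rose: go right to bay.
              bay is a leaf — visit bay.
            Visit rose.
          At iris: no right child.
          Visit iris.
        At teak: no right child.
        Visit teak.
      Visit ash.
    Visit lime.
  Visit ivy.
Visit rye.

reed elm aster tulip poppy yew bay rose iris teak ash lime ivy rye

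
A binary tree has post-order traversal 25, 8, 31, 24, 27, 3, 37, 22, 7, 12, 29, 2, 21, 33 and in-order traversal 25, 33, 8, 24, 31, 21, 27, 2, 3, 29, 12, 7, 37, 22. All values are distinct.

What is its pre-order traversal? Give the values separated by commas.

The last element of post-order is the root; it splits in-order into left and right subtrees.
Root 33: left subtree has 1 node {25}, right has 12 {8, 24, 31, 21, 27, 2, 3, 29, 12, 7, 37, 22}.
  Root 21: left subtree has 3 nodes {8, 24, 31}, right has 8 {27, 2, 3, 29, 12, 7, 37, 22}.
    Root 24: left subtree has 1 node {8}, right has 1 {31}.
    Root 2: left subtree has 1 node {27}, right has 6 {3, 29, 12, 7, 37, 22}.
      Root 29: left subtree has 1 node {3}, right has 4 {12, 7, 37, 22}.
        Root 12: left subtree has 0 nodes { }, right has 3 {7, 37, 22}.
          Root 7: left subtree has 0 nodes { }, right has 2 {37, 22}.
            Root 22: left subtree has 1 node {37}, right has 0 { }.

33, 25, 21, 24, 8, 31, 2, 27, 29, 3, 12, 7, 22, 37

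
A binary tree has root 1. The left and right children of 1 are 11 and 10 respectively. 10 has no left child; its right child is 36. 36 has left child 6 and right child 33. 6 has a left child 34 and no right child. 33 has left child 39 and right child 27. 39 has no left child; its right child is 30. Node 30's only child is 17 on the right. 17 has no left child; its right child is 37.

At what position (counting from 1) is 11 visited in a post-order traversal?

Post-order visits the left subtree, then the right subtree, then the node.
At 1: go left to 11.
  11 is a leaf — visit 11.
At 1: go right to 10.
  At 10: no left child.
  At 10: go right to 36.
    At 36: go left to 6.
      At 6: go left to 34.
        34 is a leaf — visit 34.
      At 6: no right child.
      Visit 6.
    At 36: go right to 33.
      At 33: go left to 39.
        At 39: no left child.
        At 39: go right to 30.
          At 30: no left child.
          At 30: go right to 17.
            At 17: no left child.
            At 17: go right to 37.
              37 is a leaf — visit 37.
            Visit 17.
          Visit 30.
        Visit 39.
      At 33: go right to 27.
        27 is a leaf — visit 27.
      Visit 33.
    Visit 36.
  Visit 10.
Visit 1.
Full post-order sequence: 11, 34, 6, 37, 17, 30, 39, 27, 33, 36, 10, 1.

1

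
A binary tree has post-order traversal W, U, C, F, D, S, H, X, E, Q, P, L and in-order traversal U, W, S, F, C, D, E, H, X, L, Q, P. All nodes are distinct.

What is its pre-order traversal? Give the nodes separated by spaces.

The last element of post-order is the root; it splits in-order into left and right subtrees.
Root L: left subtree has 9 nodes {U, W, S, F, C, D, E, H, X}, right has 2 {Q, P}.
  Root E: left subtree has 6 nodes {U, W, S, F, C, D}, right has 2 {H, X}.
    Root S: left subtree has 2 nodes {U, W}, right has 3 {F, C, D}.
      Root U: left subtree has 0 nodes { }, right has 1 {W}.
      Root D: left subtree has 2 nodes {F, C}, right has 0 { }.
        Root F: left subtree has 0 nodes { }, right has 1 {C}.
    Root X: left subtree has 1 node {H}, right has 0 { }.
  Root P: left subtree has 1 node {Q}, right has 0 { }.

L E S U W D F C X H P Q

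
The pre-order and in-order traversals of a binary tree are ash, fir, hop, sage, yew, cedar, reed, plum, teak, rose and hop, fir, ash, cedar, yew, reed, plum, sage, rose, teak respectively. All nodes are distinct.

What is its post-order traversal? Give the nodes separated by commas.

The first element of pre-order is the root; it splits in-order into left and right subtrees.
Root ash: left subtree has 2 nodes {hop, fir}, right has 7 {cedar, yew, reed, plum, sage, rose, teak}.
  Root fir: left subtree has 1 node {hop}, right has 0 { }.
  Root sage: left subtree has 4 nodes {cedar, yew, reed, plum}, right has 2 {rose, teak}.
    Root yew: left subtree has 1 node {cedar}, right has 2 {reed, plum}.
      Root reed: left subtree has 0 nodes { }, right has 1 {plum}.
    Root teak: left subtree has 1 node {rose}, right has 0 { }.

hop, fir, cedar, plum, reed, yew, rose, teak, sage, ash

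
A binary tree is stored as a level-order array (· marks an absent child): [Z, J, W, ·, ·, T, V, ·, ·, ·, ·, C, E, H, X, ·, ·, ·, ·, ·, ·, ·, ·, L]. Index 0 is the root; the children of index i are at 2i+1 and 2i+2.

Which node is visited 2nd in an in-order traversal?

In-order visits the left subtree, then the node, then the right subtree.
At Z: go left to J.
  J is a leaf — visit J.
Visit Z.
At Z: go right to W.
  At W: go left to T.
    At T: go left to C.
      At C: go left to L.
        L is a leaf — visit L.
      Visit C.
      At C: no right child.
    Visit T.
    At T: go right to E.
      E is a leaf — visit E.
  Visit W.
  At W: go right to V.
    At V: go left to H.
      H is a leaf — visit H.
    Visit V.
    At V: go right to X.
      X is a leaf — visit X.
Full in-order sequence: J, Z, L, C, T, E, W, H, V, X.

Z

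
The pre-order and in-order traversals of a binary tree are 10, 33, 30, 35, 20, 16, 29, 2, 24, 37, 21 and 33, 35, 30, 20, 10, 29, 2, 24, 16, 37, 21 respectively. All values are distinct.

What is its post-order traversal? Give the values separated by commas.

35, 20, 30, 33, 24, 2, 29, 21, 37, 16, 10

The first element of pre-order is the root; it splits in-order into left and right subtrees.
Root 10: left subtree has 4 nodes {33, 35, 30, 20}, right has 6 {29, 2, 24, 16, 37, 21}.
  Root 33: left subtree has 0 nodes { }, right has 3 {35, 30, 20}.
    Root 30: left subtree has 1 node {35}, right has 1 {20}.
  Root 16: left subtree has 3 nodes {29, 2, 24}, right has 2 {37, 21}.
    Root 29: left subtree has 0 nodes { }, right has 2 {2, 24}.
      Root 2: left subtree has 0 nodes { }, right has 1 {24}.
    Root 37: left subtree has 0 nodes { }, right has 1 {21}.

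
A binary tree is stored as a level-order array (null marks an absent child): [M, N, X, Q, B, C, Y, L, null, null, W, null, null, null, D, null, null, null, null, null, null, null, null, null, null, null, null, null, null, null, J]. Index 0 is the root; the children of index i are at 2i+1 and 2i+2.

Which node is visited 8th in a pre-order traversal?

C

Pre-order visits the node, then its left subtree, then its right subtree.
Visit M.
At M: go left to N.
  Visit N.
  At N: go left to Q.
    Visit Q.
    At Q: go left to L.
      L is a leaf — visit L.
    At Q: no right child.
  At N: go right to B.
    Visit B.
    At B: no left child.
    At B: go right to W.
      W is a leaf — visit W.
At M: go right to X.
  Visit X.
  At X: go left to C.
    C is a leaf — visit C.
  At X: go right to Y.
    Visit Y.
    At Y: no left child.
    At Y: go right to D.
      Visit D.
      At D: no left child.
      At D: go right to J.
        J is a leaf — visit J.
Full pre-order sequence: M, N, Q, L, B, W, X, C, Y, D, J.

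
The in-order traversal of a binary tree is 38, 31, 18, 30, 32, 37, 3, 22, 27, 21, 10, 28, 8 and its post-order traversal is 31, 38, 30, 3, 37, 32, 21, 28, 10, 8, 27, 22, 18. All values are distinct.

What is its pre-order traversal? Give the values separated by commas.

The last element of post-order is the root; it splits in-order into left and right subtrees.
Root 18: left subtree has 2 nodes {38, 31}, right has 10 {30, 32, 37, 3, 22, 27, 21, 10, 28, 8}.
  Root 38: left subtree has 0 nodes { }, right has 1 {31}.
  Root 22: left subtree has 4 nodes {30, 32, 37, 3}, right has 5 {27, 21, 10, 28, 8}.
    Root 32: left subtree has 1 node {30}, right has 2 {37, 3}.
      Root 37: left subtree has 0 nodes { }, right has 1 {3}.
    Root 27: left subtree has 0 nodes { }, right has 4 {21, 10, 28, 8}.
      Root 8: left subtree has 3 nodes {21, 10, 28}, right has 0 { }.
        Root 10: left subtree has 1 node {21}, right has 1 {28}.

18, 38, 31, 22, 32, 30, 37, 3, 27, 8, 10, 21, 28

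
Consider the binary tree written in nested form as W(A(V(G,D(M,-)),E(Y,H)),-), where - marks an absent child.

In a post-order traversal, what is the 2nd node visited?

Post-order visits the left subtree, then the right subtree, then the node.
At W: go left to A.
  At A: go left to V.
    At V: go left to G.
      G is a leaf — visit G.
    At V: go right to D.
      At D: go left to M.
        M is a leaf — visit M.
      At D: no right child.
      Visit D.
    Visit V.
  At A: go right to E.
    At E: go left to Y.
      Y is a leaf — visit Y.
    At E: go right to H.
      H is a leaf — visit H.
    Visit E.
  Visit A.
At W: no right child.
Visit W.
Full post-order sequence: G, M, D, V, Y, H, E, A, W.

M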